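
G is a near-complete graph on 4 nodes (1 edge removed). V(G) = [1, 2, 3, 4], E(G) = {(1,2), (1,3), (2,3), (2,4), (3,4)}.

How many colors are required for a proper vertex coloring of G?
χ(G) = 3

Clique number ω(G) = 3 (lower bound: χ ≥ ω).
The clique on [1, 2, 3] has size 3, forcing χ ≥ 3, and the coloring below uses 3 colors, so χ(G) = 3.
A valid 3-coloring: color 1: [2]; color 2: [3]; color 3: [1, 4].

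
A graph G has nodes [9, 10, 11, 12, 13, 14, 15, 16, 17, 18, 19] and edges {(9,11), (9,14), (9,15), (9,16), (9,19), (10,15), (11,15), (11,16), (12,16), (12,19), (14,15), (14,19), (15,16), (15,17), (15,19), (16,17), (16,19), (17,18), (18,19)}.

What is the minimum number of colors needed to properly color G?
Clique number ω(G) = 4 (lower bound: χ ≥ ω).
The clique on [9, 15, 16, 19] has size 4, forcing χ ≥ 4, and the coloring below uses 4 colors, so χ(G) = 4.
A valid 4-coloring: color 1: [12, 13, 15, 18]; color 2: [10, 14, 16]; color 3: [11, 17, 19]; color 4: [9].

χ(G) = 4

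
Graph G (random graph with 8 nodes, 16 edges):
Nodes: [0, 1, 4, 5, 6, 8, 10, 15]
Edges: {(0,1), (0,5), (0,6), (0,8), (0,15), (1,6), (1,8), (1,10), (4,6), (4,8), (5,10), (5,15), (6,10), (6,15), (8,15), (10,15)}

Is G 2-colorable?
The clique on vertices [0, 1, 8] has size 3 > 2, so it alone needs 3 colors.

No, G is not 2-colorable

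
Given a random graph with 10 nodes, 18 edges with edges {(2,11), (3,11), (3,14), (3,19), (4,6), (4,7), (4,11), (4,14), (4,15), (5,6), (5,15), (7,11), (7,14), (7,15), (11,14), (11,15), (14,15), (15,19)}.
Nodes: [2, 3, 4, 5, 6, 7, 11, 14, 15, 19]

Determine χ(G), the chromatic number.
χ(G) = 5

Clique number ω(G) = 5 (lower bound: χ ≥ ω).
The clique on [4, 7, 11, 14, 15] has size 5, forcing χ ≥ 5, and the coloring below uses 5 colors, so χ(G) = 5.
A valid 5-coloring: color 1: [6, 11, 19]; color 2: [2, 3, 15]; color 3: [4, 5]; color 4: [14]; color 5: [7].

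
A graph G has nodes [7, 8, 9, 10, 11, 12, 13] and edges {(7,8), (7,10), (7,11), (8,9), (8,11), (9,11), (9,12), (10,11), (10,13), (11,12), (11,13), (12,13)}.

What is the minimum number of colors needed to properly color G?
χ(G) = 3

Clique number ω(G) = 3 (lower bound: χ ≥ ω).
The clique on [8, 9, 11] has size 3, forcing χ ≥ 3, and the coloring below uses 3 colors, so χ(G) = 3.
A valid 3-coloring: color 1: [11]; color 2: [7, 9, 13]; color 3: [8, 10, 12].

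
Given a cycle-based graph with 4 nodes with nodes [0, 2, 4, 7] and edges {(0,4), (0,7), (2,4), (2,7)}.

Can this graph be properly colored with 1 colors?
Edge (0,4) forces its endpoints to differ, so 1 color is not enough.

No, G is not 1-colorable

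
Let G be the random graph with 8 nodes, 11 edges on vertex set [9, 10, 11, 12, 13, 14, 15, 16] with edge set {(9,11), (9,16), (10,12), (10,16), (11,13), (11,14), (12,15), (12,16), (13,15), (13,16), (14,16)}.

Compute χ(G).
χ(G) = 3

Clique number ω(G) = 3 (lower bound: χ ≥ ω).
The clique on [10, 12, 16] has size 3, forcing χ ≥ 3, and the coloring below uses 3 colors, so χ(G) = 3.
A valid 3-coloring: color 1: [11, 15, 16]; color 2: [9, 12, 13, 14]; color 3: [10].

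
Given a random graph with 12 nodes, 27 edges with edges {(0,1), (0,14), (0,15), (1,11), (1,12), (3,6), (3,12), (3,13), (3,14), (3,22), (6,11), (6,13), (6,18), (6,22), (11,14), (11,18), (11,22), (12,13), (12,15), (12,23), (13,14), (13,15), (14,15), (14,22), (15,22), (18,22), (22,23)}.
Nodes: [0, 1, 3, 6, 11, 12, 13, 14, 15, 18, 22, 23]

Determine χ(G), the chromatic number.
Clique number ω(G) = 4 (lower bound: χ ≥ ω).
The clique on [6, 11, 18, 22] has size 4, forcing χ ≥ 4, and the coloring below uses 4 colors, so χ(G) = 4.
A valid 4-coloring: color 1: [1, 13, 22]; color 2: [12, 14, 18]; color 3: [3, 11, 15, 23]; color 4: [0, 6].

χ(G) = 4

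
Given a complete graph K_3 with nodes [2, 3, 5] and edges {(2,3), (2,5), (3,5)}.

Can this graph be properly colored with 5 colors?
Yes, G is 5-colorable

A valid 5-coloring: color 1: [3]; color 2: [5]; color 3: [2].
(χ(G) = 3 ≤ 5.)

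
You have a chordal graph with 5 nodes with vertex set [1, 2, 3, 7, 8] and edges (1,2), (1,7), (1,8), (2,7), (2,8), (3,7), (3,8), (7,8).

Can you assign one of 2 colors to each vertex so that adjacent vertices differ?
The clique on vertices [1, 2, 7, 8] has size 4 > 2, so it alone needs 4 colors.

No, G is not 2-colorable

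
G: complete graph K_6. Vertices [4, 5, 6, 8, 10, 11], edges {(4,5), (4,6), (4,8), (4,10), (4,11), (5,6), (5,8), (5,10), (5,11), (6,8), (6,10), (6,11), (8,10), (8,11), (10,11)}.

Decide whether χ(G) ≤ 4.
The clique on vertices [4, 5, 6, 8, 10, 11] has size 6 > 4, so it alone needs 6 colors.

No, G is not 4-colorable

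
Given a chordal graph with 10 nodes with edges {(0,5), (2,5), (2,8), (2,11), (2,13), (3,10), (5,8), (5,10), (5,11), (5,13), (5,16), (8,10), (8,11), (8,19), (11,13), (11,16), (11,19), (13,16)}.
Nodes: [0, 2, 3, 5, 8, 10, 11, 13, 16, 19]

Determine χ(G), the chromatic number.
Clique number ω(G) = 4 (lower bound: χ ≥ ω).
The clique on [5, 11, 13, 16] has size 4, forcing χ ≥ 4, and the coloring below uses 4 colors, so χ(G) = 4.
A valid 4-coloring: color 1: [3, 5, 19]; color 2: [0, 10, 11]; color 3: [8, 13]; color 4: [2, 16].

χ(G) = 4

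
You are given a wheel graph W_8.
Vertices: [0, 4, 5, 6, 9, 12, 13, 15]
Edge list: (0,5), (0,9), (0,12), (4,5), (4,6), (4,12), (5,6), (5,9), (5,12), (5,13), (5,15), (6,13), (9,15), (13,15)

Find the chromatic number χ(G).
Clique number ω(G) = 3 (lower bound: χ ≥ ω).
Odd cycle [6, 13, 15, 9, 0, 12, 4] needs 3 colors (χ ≥ 3).
Vertex 5 is adjacent to every vertex of [0, 4, 6, 9, 12, 13, 15], which already need 3 colors among themselves, so 5 needs a new color (χ ≥ 4).
The coloring below uses 4 colors, so χ(G) = 4.
A valid 4-coloring: color 1: [5]; color 2: [6, 12, 15]; color 3: [4, 9, 13]; color 4: [0].

χ(G) = 4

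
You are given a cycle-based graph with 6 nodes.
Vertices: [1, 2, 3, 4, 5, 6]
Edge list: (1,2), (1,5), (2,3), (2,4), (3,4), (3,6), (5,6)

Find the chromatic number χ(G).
χ(G) = 3

Clique number ω(G) = 3 (lower bound: χ ≥ ω).
The clique on [2, 3, 4] has size 3, forcing χ ≥ 3, and the coloring below uses 3 colors, so χ(G) = 3.
A valid 3-coloring: color 1: [2, 5]; color 2: [1, 3]; color 3: [4, 6].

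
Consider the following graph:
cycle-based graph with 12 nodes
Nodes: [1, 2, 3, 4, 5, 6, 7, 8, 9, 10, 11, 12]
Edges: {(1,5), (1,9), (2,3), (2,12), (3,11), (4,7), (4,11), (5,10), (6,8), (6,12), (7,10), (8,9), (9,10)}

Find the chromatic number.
Clique number ω(G) = 2 (lower bound: χ ≥ ω).
The graph is bipartite (no odd cycle), so 2 colors suffice: χ(G) = 2.
A valid 2-coloring: color 1: [1, 3, 4, 8, 10, 12]; color 2: [2, 5, 6, 7, 9, 11].

χ(G) = 2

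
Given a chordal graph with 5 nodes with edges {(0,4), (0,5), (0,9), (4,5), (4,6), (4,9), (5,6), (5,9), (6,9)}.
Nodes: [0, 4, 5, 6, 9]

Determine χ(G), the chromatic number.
χ(G) = 4

Clique number ω(G) = 4 (lower bound: χ ≥ ω).
The clique on [0, 4, 5, 9] has size 4, forcing χ ≥ 4, and the coloring below uses 4 colors, so χ(G) = 4.
A valid 4-coloring: color 1: [5]; color 2: [9]; color 3: [4]; color 4: [0, 6].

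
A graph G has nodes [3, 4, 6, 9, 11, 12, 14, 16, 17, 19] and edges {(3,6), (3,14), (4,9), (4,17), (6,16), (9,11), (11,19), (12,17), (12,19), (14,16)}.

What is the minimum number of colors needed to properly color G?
χ(G) = 2

Clique number ω(G) = 2 (lower bound: χ ≥ ω).
The graph is bipartite (no odd cycle), so 2 colors suffice: χ(G) = 2.
A valid 2-coloring: color 1: [3, 9, 16, 17, 19]; color 2: [4, 6, 11, 12, 14].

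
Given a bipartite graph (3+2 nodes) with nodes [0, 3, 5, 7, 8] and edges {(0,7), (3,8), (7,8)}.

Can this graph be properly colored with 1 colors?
No, G is not 1-colorable

Edge (3,8) forces its endpoints to differ, so 1 color is not enough.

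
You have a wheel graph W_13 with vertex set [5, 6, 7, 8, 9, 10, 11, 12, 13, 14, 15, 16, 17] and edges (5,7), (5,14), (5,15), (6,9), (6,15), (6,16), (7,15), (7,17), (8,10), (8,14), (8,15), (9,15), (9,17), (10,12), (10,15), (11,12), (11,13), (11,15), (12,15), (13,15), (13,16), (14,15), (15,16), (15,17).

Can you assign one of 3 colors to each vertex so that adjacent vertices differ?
Yes, G is 3-colorable

A valid 3-coloring: color 1: [15]; color 2: [5, 6, 8, 12, 13, 17]; color 3: [7, 9, 10, 11, 14, 16].
(χ(G) = 3 ≤ 3.)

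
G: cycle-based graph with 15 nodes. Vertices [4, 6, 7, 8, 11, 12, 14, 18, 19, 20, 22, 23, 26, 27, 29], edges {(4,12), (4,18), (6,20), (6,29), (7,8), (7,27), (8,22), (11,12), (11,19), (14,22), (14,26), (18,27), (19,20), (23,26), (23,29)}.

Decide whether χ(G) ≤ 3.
Yes, G is 3-colorable

A valid 3-coloring: color 1: [4, 8, 11, 20, 26, 27, 29]; color 2: [6, 7, 12, 18, 19, 22, 23]; color 3: [14].
(χ(G) = 3 ≤ 3.)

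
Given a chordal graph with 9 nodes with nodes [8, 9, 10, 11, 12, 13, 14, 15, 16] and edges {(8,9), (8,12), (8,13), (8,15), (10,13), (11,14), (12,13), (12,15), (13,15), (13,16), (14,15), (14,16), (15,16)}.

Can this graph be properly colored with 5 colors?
A valid 5-coloring: color 1: [9, 13, 14]; color 2: [10, 11, 15]; color 3: [8, 16]; color 4: [12].
(χ(G) = 4 ≤ 5.)

Yes, G is 5-colorable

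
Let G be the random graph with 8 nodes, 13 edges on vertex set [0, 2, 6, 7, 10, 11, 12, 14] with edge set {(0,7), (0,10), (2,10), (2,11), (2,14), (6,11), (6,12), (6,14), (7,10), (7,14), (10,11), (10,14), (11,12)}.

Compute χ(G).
χ(G) = 3

Clique number ω(G) = 3 (lower bound: χ ≥ ω).
The clique on [0, 7, 10] has size 3, forcing χ ≥ 3, and the coloring below uses 3 colors, so χ(G) = 3.
A valid 3-coloring: color 1: [6, 10]; color 2: [0, 11, 14]; color 3: [2, 7, 12].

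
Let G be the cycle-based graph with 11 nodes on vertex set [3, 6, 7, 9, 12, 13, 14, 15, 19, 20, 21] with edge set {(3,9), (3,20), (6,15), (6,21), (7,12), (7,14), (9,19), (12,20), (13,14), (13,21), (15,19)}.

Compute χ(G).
Clique number ω(G) = 2 (lower bound: χ ≥ ω).
Odd cycle [15, 6, 21, 13, 14, 7, 12, 20, 3, 9, 19] needs 3 colors (χ ≥ 3).
The coloring below uses 3 colors, so χ(G) = 3.
A valid 3-coloring: color 1: [9, 12, 14, 15, 21]; color 2: [6, 7, 13, 19, 20]; color 3: [3].

χ(G) = 3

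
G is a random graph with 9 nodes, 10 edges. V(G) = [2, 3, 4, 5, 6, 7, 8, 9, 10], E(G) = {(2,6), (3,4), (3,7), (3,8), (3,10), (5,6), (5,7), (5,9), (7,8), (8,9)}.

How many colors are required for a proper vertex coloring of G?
Clique number ω(G) = 3 (lower bound: χ ≥ ω).
The clique on [3, 7, 8] has size 3, forcing χ ≥ 3, and the coloring below uses 3 colors, so χ(G) = 3.
A valid 3-coloring: color 1: [2, 3, 5]; color 2: [4, 6, 7, 9, 10]; color 3: [8].

χ(G) = 3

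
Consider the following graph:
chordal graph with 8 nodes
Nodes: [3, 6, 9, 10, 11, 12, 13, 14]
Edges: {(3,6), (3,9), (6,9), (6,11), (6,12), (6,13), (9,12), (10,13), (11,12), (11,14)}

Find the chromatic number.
Clique number ω(G) = 3 (lower bound: χ ≥ ω).
The clique on [3, 6, 9] has size 3, forcing χ ≥ 3, and the coloring below uses 3 colors, so χ(G) = 3.
A valid 3-coloring: color 1: [6, 10, 14]; color 2: [9, 11, 13]; color 3: [3, 12].

χ(G) = 3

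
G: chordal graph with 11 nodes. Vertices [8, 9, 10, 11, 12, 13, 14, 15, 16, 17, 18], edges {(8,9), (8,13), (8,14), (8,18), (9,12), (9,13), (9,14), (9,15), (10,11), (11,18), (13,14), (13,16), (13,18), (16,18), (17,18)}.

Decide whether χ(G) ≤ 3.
No, G is not 3-colorable

The clique on vertices [8, 9, 13, 14] has size 4 > 3, so it alone needs 4 colors.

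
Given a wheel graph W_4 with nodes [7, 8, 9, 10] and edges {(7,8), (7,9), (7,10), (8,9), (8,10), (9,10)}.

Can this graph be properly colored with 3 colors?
The clique on vertices [7, 8, 9, 10] has size 4 > 3, so it alone needs 4 colors.

No, G is not 3-colorable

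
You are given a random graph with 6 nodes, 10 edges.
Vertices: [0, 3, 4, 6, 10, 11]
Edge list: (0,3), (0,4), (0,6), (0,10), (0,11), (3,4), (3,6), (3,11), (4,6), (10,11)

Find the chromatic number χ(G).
χ(G) = 4

Clique number ω(G) = 4 (lower bound: χ ≥ ω).
The clique on [0, 3, 4, 6] has size 4, forcing χ ≥ 4, and the coloring below uses 4 colors, so χ(G) = 4.
A valid 4-coloring: color 1: [0]; color 2: [3, 10]; color 3: [6, 11]; color 4: [4].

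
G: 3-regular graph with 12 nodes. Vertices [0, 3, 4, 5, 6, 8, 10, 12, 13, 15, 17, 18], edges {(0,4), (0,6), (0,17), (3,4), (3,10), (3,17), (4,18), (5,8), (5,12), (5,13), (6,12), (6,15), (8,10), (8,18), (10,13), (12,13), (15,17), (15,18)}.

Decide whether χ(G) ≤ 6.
Yes, G is 6-colorable

A valid 6-coloring: color 1: [0, 10, 12, 18]; color 2: [4, 6, 8, 13, 17]; color 3: [3, 5, 15].
(χ(G) = 3 ≤ 6.)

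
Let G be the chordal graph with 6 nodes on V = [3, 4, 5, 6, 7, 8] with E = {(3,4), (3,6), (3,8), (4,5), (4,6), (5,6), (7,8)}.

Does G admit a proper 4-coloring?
Yes, G is 4-colorable

A valid 4-coloring: color 1: [6, 8]; color 2: [3, 5, 7]; color 3: [4].
(χ(G) = 3 ≤ 4.)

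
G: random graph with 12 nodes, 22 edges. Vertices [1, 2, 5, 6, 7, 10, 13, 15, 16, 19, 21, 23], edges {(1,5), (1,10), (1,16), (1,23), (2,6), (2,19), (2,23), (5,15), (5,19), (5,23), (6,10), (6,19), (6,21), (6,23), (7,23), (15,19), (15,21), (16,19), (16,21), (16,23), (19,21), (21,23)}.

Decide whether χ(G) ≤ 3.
No, G is not 3-colorable

Suppose a proper 3-coloring c exists. The clique [1, 5, 23] takes 3 distinct colors; by symmetry let c(1) = 1, c(5) = 2, c(23) = 3.
- Vertex 16: neighbors [1, 23] already have colors [1, 3] ⇒ c(16) = 2.
- Vertex 21: neighbors [16, 23] already have colors [2, 3] ⇒ c(21) = 1.
- Vertex 6: neighbors [21, 23] already have colors [1, 3] ⇒ c(6) = 2.
- Vertex 19: neighbors [21, 5] already have colors [1, 2] ⇒ c(19) = 3.
- Vertex 15: neighbors [21, 5, 19] already have colors [1, 2, 3] — all 3 colors blocked. Contradiction.
The forced assignments end in a contradiction, so G has no proper 3-coloring (χ ≥ 4).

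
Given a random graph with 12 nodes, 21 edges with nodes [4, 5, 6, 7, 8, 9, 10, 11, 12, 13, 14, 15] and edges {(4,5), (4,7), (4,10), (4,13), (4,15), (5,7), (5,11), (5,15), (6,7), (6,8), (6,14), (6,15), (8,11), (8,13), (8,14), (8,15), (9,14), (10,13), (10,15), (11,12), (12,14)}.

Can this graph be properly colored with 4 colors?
Yes, G is 4-colorable

A valid 4-coloring: color 1: [7, 11, 13, 14, 15]; color 2: [4, 8, 9, 12]; color 3: [5, 6, 10].
(χ(G) = 3 ≤ 4.)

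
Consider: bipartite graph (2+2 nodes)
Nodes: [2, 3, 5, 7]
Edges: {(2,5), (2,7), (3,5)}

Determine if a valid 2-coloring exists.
A valid 2-coloring: color 1: [5, 7]; color 2: [2, 3].
(χ(G) = 2 ≤ 2.)

Yes, G is 2-colorable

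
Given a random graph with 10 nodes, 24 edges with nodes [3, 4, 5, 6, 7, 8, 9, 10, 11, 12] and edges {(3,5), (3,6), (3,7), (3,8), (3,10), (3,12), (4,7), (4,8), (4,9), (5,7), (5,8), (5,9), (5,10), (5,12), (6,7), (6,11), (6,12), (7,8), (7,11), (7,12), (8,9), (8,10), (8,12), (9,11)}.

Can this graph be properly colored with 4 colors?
No, G is not 4-colorable

The clique on vertices [3, 5, 7, 8, 12] has size 5 > 4, so it alone needs 5 colors.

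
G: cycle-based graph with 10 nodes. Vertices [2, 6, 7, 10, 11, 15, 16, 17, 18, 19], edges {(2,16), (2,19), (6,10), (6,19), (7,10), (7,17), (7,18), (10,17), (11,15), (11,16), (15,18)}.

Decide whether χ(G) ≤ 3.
A valid 3-coloring: color 1: [2, 6, 7, 11]; color 2: [10, 15, 16, 19]; color 3: [17, 18].
(χ(G) = 3 ≤ 3.)

Yes, G is 3-colorable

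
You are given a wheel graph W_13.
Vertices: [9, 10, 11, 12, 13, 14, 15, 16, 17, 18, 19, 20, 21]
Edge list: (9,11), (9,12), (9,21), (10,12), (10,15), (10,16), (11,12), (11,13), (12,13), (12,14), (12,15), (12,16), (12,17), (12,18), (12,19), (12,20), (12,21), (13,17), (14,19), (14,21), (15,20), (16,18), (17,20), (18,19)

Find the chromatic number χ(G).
χ(G) = 3

Clique number ω(G) = 3 (lower bound: χ ≥ ω).
The clique on [9, 11, 12] has size 3, forcing χ ≥ 3, and the coloring below uses 3 colors, so χ(G) = 3.
A valid 3-coloring: color 1: [12]; color 2: [11, 15, 16, 17, 19, 21]; color 3: [9, 10, 13, 14, 18, 20].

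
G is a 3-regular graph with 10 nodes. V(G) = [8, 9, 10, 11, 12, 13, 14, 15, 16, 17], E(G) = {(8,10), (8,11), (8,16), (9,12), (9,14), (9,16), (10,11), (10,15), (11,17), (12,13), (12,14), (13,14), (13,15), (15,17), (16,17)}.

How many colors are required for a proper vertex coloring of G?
χ(G) = 3

Clique number ω(G) = 3 (lower bound: χ ≥ ω).
The clique on [8, 10, 11] has size 3, forcing χ ≥ 3, and the coloring below uses 3 colors, so χ(G) = 3.
A valid 3-coloring: color 1: [11, 12, 15, 16]; color 2: [8, 9, 13, 17]; color 3: [10, 14].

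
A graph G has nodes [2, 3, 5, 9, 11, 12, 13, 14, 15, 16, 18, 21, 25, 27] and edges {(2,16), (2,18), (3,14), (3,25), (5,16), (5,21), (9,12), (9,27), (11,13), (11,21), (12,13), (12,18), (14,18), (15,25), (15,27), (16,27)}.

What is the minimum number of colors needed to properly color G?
χ(G) = 2

Clique number ω(G) = 2 (lower bound: χ ≥ ω).
The graph is bipartite (no odd cycle), so 2 colors suffice: χ(G) = 2.
A valid 2-coloring: color 1: [3, 9, 13, 15, 16, 18, 21]; color 2: [2, 5, 11, 12, 14, 25, 27].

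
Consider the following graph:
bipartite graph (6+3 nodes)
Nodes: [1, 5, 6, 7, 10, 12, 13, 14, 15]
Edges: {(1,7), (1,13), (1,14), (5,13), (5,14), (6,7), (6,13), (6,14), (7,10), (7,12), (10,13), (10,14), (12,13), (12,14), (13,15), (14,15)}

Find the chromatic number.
Clique number ω(G) = 2 (lower bound: χ ≥ ω).
The graph is bipartite (no odd cycle), so 2 colors suffice: χ(G) = 2.
A valid 2-coloring: color 1: [7, 13, 14]; color 2: [1, 5, 6, 10, 12, 15].

χ(G) = 2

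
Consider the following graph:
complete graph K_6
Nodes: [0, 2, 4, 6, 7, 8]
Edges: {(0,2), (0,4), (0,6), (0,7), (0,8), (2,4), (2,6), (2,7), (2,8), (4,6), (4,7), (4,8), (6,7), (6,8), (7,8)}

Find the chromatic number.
Clique number ω(G) = 6 (lower bound: χ ≥ ω).
The clique on [0, 2, 4, 6, 7, 8] has size 6, forcing χ ≥ 6, and the coloring below uses 6 colors, so χ(G) = 6.
A valid 6-coloring: color 1: [7]; color 2: [8]; color 3: [2]; color 4: [0]; color 5: [4]; color 6: [6].

χ(G) = 6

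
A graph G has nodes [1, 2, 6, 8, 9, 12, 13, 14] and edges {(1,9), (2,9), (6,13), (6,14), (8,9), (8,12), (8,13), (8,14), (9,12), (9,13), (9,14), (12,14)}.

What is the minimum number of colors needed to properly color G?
χ(G) = 4

Clique number ω(G) = 4 (lower bound: χ ≥ ω).
The clique on [8, 9, 12, 14] has size 4, forcing χ ≥ 4, and the coloring below uses 4 colors, so χ(G) = 4.
A valid 4-coloring: color 1: [6, 9]; color 2: [1, 2, 13, 14]; color 3: [8]; color 4: [12].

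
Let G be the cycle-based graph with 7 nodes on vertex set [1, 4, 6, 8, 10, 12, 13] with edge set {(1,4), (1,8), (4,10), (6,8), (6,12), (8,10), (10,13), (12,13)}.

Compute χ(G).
Clique number ω(G) = 2 (lower bound: χ ≥ ω).
Odd cycle [10, 13, 12, 6, 8] needs 3 colors (χ ≥ 3).
The coloring below uses 3 colors, so χ(G) = 3.
A valid 3-coloring: color 1: [4, 8, 13]; color 2: [1, 6, 10]; color 3: [12].

χ(G) = 3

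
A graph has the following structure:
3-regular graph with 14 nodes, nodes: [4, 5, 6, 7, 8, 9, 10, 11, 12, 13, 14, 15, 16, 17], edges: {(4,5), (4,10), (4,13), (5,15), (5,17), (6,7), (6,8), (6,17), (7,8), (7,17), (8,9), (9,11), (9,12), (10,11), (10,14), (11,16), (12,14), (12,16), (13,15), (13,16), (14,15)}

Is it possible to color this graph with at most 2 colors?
The clique on vertices [6, 7, 8] has size 3 > 2, so it alone needs 3 colors.

No, G is not 2-colorable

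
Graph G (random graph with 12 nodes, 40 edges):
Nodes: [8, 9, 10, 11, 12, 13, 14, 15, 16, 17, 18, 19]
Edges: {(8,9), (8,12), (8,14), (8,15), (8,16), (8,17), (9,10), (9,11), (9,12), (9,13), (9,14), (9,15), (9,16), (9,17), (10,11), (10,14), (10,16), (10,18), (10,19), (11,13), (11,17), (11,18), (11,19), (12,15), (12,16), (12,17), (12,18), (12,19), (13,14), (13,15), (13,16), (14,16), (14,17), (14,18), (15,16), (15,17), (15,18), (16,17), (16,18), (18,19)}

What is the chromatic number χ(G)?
Clique number ω(G) = 6 (lower bound: χ ≥ ω).
The clique on [8, 9, 12, 15, 16, 17] has size 6, forcing χ ≥ 6, and the coloring below uses 6 colors, so χ(G) = 6.
A valid 6-coloring: color 1: [16, 19]; color 2: [9, 18]; color 3: [10, 13, 17]; color 4: [11, 12, 14]; color 5: [8]; color 6: [15].

χ(G) = 6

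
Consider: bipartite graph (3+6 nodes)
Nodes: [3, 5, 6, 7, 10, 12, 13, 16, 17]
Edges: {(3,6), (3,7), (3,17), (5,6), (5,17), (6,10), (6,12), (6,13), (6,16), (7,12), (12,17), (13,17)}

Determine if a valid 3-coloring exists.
Yes, G is 3-colorable

A valid 3-coloring: color 1: [6, 7, 17]; color 2: [3, 5, 10, 12, 13, 16].
(χ(G) = 2 ≤ 3.)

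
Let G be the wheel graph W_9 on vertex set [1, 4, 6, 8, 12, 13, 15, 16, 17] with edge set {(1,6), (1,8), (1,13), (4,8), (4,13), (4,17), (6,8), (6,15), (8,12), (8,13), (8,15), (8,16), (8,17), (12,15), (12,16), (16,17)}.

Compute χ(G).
χ(G) = 3

Clique number ω(G) = 3 (lower bound: χ ≥ ω).
The clique on [1, 8, 13] has size 3, forcing χ ≥ 3, and the coloring below uses 3 colors, so χ(G) = 3.
A valid 3-coloring: color 1: [8]; color 2: [6, 12, 13, 17]; color 3: [1, 4, 15, 16].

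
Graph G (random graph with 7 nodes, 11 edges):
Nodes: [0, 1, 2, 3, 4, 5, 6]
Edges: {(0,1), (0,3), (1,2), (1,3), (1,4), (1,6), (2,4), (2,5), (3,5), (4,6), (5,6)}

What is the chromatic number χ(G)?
χ(G) = 3

Clique number ω(G) = 3 (lower bound: χ ≥ ω).
The clique on [0, 1, 3] has size 3, forcing χ ≥ 3, and the coloring below uses 3 colors, so χ(G) = 3.
A valid 3-coloring: color 1: [1, 5]; color 2: [2, 3, 6]; color 3: [0, 4].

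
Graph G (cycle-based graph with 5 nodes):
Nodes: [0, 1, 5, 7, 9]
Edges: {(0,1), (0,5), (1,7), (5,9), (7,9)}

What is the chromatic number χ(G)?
Clique number ω(G) = 2 (lower bound: χ ≥ ω).
Odd cycle [1, 7, 9, 5, 0] needs 3 colors (χ ≥ 3).
The coloring below uses 3 colors, so χ(G) = 3.
A valid 3-coloring: color 1: [1, 5]; color 2: [0, 7]; color 3: [9].

χ(G) = 3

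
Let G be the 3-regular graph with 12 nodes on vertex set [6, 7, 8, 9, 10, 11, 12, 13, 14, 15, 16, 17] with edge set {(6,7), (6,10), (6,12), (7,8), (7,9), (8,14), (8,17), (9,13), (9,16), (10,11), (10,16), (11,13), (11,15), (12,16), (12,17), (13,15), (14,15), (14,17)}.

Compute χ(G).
χ(G) = 3

Clique number ω(G) = 3 (lower bound: χ ≥ ω).
The clique on [8, 14, 17] has size 3, forcing χ ≥ 3, and the coloring below uses 3 colors, so χ(G) = 3.
A valid 3-coloring: color 1: [8, 9, 10, 12, 15]; color 2: [7, 13, 14, 16]; color 3: [6, 11, 17].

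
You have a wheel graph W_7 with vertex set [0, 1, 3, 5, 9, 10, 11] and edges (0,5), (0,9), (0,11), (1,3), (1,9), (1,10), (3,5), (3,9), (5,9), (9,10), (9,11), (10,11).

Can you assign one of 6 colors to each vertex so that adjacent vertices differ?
A valid 6-coloring: color 1: [9]; color 2: [1, 5, 11]; color 3: [0, 3, 10].
(χ(G) = 3 ≤ 6.)

Yes, G is 6-colorable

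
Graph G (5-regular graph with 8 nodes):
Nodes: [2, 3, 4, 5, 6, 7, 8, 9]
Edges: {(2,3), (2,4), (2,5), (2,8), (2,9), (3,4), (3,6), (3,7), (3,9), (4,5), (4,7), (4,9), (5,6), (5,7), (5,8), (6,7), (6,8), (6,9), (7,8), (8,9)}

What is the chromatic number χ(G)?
χ(G) = 4

Clique number ω(G) = 4 (lower bound: χ ≥ ω).
The clique on [2, 3, 4, 9] has size 4, forcing χ ≥ 4, and the coloring below uses 4 colors, so χ(G) = 4.
A valid 4-coloring: color 1: [5, 9]; color 2: [4, 6]; color 3: [2, 7]; color 4: [3, 8].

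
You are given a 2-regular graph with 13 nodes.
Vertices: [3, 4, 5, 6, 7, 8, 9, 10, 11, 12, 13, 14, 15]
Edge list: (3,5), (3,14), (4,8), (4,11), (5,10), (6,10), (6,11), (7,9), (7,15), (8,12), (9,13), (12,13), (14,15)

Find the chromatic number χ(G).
χ(G) = 3

Clique number ω(G) = 2 (lower bound: χ ≥ ω).
Odd cycle [13, 12, 8, 4, 11, 6, 10, 5, 3, 14, 15, 7, 9] needs 3 colors (χ ≥ 3).
The coloring below uses 3 colors, so χ(G) = 3.
A valid 3-coloring: color 1: [5, 6, 7, 8, 13, 14]; color 2: [3, 4, 9, 10, 12, 15]; color 3: [11].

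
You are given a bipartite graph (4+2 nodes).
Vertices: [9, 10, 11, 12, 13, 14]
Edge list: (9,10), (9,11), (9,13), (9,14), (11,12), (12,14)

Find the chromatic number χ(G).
Clique number ω(G) = 2 (lower bound: χ ≥ ω).
The graph is bipartite (no odd cycle), so 2 colors suffice: χ(G) = 2.
A valid 2-coloring: color 1: [9, 12]; color 2: [10, 11, 13, 14].

χ(G) = 2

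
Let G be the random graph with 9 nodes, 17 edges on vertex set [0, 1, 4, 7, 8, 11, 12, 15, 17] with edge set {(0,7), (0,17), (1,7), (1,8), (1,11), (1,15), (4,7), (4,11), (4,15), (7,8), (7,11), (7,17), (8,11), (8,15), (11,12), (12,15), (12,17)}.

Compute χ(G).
Clique number ω(G) = 4 (lower bound: χ ≥ ω).
The clique on [1, 7, 8, 11] has size 4, forcing χ ≥ 4, and the coloring below uses 4 colors, so χ(G) = 4.
A valid 4-coloring: color 1: [7, 15]; color 2: [11, 17]; color 3: [0, 4, 8, 12]; color 4: [1].

χ(G) = 4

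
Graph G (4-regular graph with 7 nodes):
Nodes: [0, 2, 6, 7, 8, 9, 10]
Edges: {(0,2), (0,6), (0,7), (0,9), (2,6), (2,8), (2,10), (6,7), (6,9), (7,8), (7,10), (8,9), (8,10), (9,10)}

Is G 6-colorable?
Yes, G is 6-colorable

A valid 6-coloring: color 1: [2, 7, 9]; color 2: [0, 10]; color 3: [6, 8].
(χ(G) = 3 ≤ 6.)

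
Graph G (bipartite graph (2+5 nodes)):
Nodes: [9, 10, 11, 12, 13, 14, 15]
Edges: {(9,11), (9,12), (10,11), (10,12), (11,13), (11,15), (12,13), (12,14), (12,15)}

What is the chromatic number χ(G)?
χ(G) = 2

Clique number ω(G) = 2 (lower bound: χ ≥ ω).
The graph is bipartite (no odd cycle), so 2 colors suffice: χ(G) = 2.
A valid 2-coloring: color 1: [11, 12]; color 2: [9, 10, 13, 14, 15].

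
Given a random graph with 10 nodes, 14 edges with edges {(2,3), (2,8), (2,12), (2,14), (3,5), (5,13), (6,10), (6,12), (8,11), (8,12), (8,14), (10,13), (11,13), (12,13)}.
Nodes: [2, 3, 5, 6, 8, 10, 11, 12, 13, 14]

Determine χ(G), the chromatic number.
Clique number ω(G) = 3 (lower bound: χ ≥ ω).
The clique on [2, 8, 12] has size 3, forcing χ ≥ 3, and the coloring below uses 3 colors, so χ(G) = 3.
A valid 3-coloring: color 1: [3, 10, 11, 12, 14]; color 2: [2, 6, 13]; color 3: [5, 8].

χ(G) = 3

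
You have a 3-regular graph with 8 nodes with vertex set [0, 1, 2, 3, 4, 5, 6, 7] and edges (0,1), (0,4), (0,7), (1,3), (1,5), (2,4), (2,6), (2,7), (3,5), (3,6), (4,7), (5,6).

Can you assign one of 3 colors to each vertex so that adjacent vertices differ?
Yes, G is 3-colorable

A valid 3-coloring: color 1: [1, 6, 7]; color 2: [0, 2, 5]; color 3: [3, 4].
(χ(G) = 3 ≤ 3.)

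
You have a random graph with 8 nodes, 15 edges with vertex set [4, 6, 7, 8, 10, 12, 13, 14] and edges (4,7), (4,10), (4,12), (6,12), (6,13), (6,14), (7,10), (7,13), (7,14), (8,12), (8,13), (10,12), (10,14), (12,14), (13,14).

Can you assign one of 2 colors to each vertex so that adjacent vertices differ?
The clique on vertices [4, 10, 12] has size 3 > 2, so it alone needs 3 colors.

No, G is not 2-colorable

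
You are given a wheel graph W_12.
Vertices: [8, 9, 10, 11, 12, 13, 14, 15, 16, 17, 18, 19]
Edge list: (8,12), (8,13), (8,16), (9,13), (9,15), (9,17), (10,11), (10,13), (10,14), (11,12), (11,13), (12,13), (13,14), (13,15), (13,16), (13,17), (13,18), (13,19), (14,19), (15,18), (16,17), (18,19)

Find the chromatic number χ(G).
Clique number ω(G) = 3 (lower bound: χ ≥ ω).
Odd cycle [16, 8, 12, 11, 10, 14, 19, 18, 15, 9, 17] needs 3 colors (χ ≥ 3).
Vertex 13 is adjacent to every vertex of [8, 9, 10, 11, 12, 14, 15, 16, 17, 18, 19], which already need 3 colors among themselves, so 13 needs a new color (χ ≥ 4).
The coloring below uses 4 colors, so χ(G) = 4.
A valid 4-coloring: color 1: [13]; color 2: [9, 10, 12, 16, 19]; color 3: [8, 11, 14, 17, 18]; color 4: [15].

χ(G) = 4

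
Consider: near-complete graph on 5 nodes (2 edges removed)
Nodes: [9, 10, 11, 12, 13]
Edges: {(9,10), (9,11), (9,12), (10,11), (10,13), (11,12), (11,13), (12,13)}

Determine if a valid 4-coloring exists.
A valid 4-coloring: color 1: [11]; color 2: [10, 12]; color 3: [9, 13].
(χ(G) = 3 ≤ 4.)

Yes, G is 4-colorable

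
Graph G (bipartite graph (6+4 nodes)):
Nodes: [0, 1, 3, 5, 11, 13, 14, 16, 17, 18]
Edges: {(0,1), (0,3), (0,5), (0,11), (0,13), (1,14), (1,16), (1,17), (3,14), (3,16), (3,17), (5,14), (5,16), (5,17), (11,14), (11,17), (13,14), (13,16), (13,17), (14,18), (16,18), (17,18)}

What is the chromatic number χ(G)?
χ(G) = 2

Clique number ω(G) = 2 (lower bound: χ ≥ ω).
The graph is bipartite (no odd cycle), so 2 colors suffice: χ(G) = 2.
A valid 2-coloring: color 1: [0, 14, 16, 17]; color 2: [1, 3, 5, 11, 13, 18].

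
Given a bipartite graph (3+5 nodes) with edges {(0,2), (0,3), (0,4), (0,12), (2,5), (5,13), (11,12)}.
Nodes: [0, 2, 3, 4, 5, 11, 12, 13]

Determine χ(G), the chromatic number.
χ(G) = 2

Clique number ω(G) = 2 (lower bound: χ ≥ ω).
The graph is bipartite (no odd cycle), so 2 colors suffice: χ(G) = 2.
A valid 2-coloring: color 1: [0, 5, 11]; color 2: [2, 3, 4, 12, 13].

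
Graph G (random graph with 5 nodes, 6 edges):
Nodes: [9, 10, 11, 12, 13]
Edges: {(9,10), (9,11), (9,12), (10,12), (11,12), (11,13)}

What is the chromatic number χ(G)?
χ(G) = 3

Clique number ω(G) = 3 (lower bound: χ ≥ ω).
The clique on [9, 10, 12] has size 3, forcing χ ≥ 3, and the coloring below uses 3 colors, so χ(G) = 3.
A valid 3-coloring: color 1: [12, 13]; color 2: [10, 11]; color 3: [9].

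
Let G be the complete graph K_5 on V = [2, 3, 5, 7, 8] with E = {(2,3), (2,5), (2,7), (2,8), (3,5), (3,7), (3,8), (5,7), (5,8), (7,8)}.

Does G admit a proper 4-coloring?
The clique on vertices [2, 3, 5, 7, 8] has size 5 > 4, so it alone needs 5 colors.

No, G is not 4-colorable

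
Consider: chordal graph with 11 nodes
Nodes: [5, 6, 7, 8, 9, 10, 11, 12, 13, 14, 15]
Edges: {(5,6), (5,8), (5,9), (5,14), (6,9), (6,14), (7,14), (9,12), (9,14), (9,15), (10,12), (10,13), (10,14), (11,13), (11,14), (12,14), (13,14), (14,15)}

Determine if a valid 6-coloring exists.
A valid 6-coloring: color 1: [8, 14]; color 2: [7, 9, 10, 11]; color 3: [5, 12, 13, 15]; color 4: [6].
(χ(G) = 4 ≤ 6.)

Yes, G is 6-colorable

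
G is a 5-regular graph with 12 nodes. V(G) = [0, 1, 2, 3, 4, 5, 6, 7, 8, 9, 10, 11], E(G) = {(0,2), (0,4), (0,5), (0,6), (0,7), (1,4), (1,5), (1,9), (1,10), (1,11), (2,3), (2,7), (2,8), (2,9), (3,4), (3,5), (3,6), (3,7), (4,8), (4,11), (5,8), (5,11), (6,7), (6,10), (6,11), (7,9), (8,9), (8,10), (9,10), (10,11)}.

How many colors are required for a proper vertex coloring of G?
χ(G) = 4

Clique number ω(G) = 3 (lower bound: χ ≥ ω).
Suppose a proper 3-coloring c exists. The clique [0, 2, 7] takes 3 distinct colors; by symmetry let c(0) = 1, c(2) = 2, c(7) = 3.
- Vertex 3: neighbors [2, 7] already have colors [2, 3] ⇒ c(3) = 1.
- Vertex 9: neighbors [2, 7] already have colors [2, 3] ⇒ c(9) = 1.
- Vertex 8: neighbors [9, 2] already have colors [1, 2] ⇒ c(8) = 3.
- Vertex 10: neighbors [9, 8] already have colors [1, 3] ⇒ c(10) = 2.
- Vertex 6: neighbors [0, 10, 7] already have colors [1, 2, 3] — all 3 colors blocked. Contradiction.
The forced assignments end in a contradiction, so G has no proper 3-coloring (χ ≥ 4).
The coloring below uses 4 colors, so χ(G) = 4.
A valid 4-coloring: color 1: [4, 5, 7, 10]; color 2: [0, 3, 9, 11]; color 3: [1, 2, 6]; color 4: [8].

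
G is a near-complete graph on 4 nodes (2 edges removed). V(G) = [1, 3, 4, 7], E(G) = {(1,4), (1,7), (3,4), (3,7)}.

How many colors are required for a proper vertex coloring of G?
χ(G) = 2

Clique number ω(G) = 2 (lower bound: χ ≥ ω).
The graph is bipartite (no odd cycle), so 2 colors suffice: χ(G) = 2.
A valid 2-coloring: color 1: [4, 7]; color 2: [1, 3].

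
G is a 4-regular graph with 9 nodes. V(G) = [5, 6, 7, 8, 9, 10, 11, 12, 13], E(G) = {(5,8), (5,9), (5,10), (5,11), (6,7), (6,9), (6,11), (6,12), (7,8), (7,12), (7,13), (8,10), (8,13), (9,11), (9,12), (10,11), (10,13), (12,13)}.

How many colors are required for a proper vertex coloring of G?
Clique number ω(G) = 3 (lower bound: χ ≥ ω).
The clique on [5, 9, 11] has size 3, forcing χ ≥ 3, and the coloring below uses 3 colors, so χ(G) = 3.
A valid 3-coloring: color 1: [5, 6, 13]; color 2: [8, 11, 12]; color 3: [7, 9, 10].

χ(G) = 3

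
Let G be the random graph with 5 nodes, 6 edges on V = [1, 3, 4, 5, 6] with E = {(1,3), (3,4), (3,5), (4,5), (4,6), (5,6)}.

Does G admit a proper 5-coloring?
A valid 5-coloring: color 1: [3, 6]; color 2: [1, 4]; color 3: [5].
(χ(G) = 3 ≤ 5.)

Yes, G is 5-colorable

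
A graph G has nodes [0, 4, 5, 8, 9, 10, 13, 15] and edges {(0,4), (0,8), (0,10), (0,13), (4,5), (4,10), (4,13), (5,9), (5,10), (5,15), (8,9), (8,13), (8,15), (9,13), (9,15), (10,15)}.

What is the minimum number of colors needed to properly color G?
Clique number ω(G) = 3 (lower bound: χ ≥ ω).
Suppose a proper 3-coloring c exists. The clique [0, 4, 10] takes 3 distinct colors; by symmetry let c(0) = 1, c(4) = 2, c(10) = 3.
- Vertex 5: neighbors [4, 10] already have colors [2, 3] ⇒ c(5) = 1.
- Vertex 13: neighbors [0, 4] already have colors [1, 2] ⇒ c(13) = 3.
- Vertex 8: neighbors [0, 13] already have colors [1, 3] ⇒ c(8) = 2.
- Vertex 9: neighbors [5, 8, 13] already have colors [1, 2, 3] — all 3 colors blocked. Contradiction.
The forced assignments end in a contradiction, so G has no proper 3-coloring (χ ≥ 4).
The coloring below uses 4 colors, so χ(G) = 4.
A valid 4-coloring: color 1: [0, 15]; color 2: [5, 13]; color 3: [9, 10]; color 4: [4, 8].

χ(G) = 4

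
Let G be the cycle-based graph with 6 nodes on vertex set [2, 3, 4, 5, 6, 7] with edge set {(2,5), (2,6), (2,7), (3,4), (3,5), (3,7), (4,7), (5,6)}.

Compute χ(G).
Clique number ω(G) = 3 (lower bound: χ ≥ ω).
The clique on [2, 5, 6] has size 3, forcing χ ≥ 3, and the coloring below uses 3 colors, so χ(G) = 3.
A valid 3-coloring: color 1: [5, 7]; color 2: [3, 6]; color 3: [2, 4].

χ(G) = 3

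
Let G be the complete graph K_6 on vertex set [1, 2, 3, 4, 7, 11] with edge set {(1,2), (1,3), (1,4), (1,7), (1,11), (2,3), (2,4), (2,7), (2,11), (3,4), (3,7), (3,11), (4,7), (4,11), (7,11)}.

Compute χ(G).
χ(G) = 6

Clique number ω(G) = 6 (lower bound: χ ≥ ω).
The clique on [1, 2, 3, 4, 7, 11] has size 6, forcing χ ≥ 6, and the coloring below uses 6 colors, so χ(G) = 6.
A valid 6-coloring: color 1: [3]; color 2: [1]; color 3: [2]; color 4: [11]; color 5: [4]; color 6: [7].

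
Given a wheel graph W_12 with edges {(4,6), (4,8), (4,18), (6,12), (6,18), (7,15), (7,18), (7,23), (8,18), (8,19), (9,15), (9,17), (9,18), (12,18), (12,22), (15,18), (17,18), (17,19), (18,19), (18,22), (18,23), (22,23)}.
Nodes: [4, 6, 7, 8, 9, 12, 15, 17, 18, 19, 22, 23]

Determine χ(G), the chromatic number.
Clique number ω(G) = 3 (lower bound: χ ≥ ω).
Odd cycle [6, 4, 8, 19, 17, 9, 15, 7, 23, 22, 12] needs 3 colors (χ ≥ 3).
Vertex 18 is adjacent to every vertex of [4, 6, 7, 8, 9, 12, 15, 17, 19, 22, 23], which already need 3 colors among themselves, so 18 needs a new color (χ ≥ 4).
The coloring below uses 4 colors, so χ(G) = 4.
A valid 4-coloring: color 1: [18]; color 2: [6, 8, 15, 17, 22]; color 3: [4, 7, 9, 12, 19]; color 4: [23].

χ(G) = 4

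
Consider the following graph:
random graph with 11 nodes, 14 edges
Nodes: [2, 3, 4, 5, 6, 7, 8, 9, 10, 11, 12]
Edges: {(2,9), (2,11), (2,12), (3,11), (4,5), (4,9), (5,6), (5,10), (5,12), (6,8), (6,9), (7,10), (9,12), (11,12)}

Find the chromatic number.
Clique number ω(G) = 3 (lower bound: χ ≥ ω).
The clique on [2, 9, 12] has size 3, forcing χ ≥ 3, and the coloring below uses 3 colors, so χ(G) = 3.
A valid 3-coloring: color 1: [3, 4, 6, 10, 12]; color 2: [5, 7, 8, 9, 11]; color 3: [2].

χ(G) = 3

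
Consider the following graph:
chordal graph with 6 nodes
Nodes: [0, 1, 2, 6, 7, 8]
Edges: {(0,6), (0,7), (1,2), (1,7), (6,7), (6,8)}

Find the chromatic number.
Clique number ω(G) = 3 (lower bound: χ ≥ ω).
The clique on [0, 6, 7] has size 3, forcing χ ≥ 3, and the coloring below uses 3 colors, so χ(G) = 3.
A valid 3-coloring: color 1: [2, 7, 8]; color 2: [1, 6]; color 3: [0].

χ(G) = 3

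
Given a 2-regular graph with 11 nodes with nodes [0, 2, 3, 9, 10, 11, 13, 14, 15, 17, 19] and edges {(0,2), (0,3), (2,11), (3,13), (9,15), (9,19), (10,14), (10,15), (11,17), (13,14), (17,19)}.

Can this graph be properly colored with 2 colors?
No, G is not 2-colorable

Odd cycle [15, 10, 14, 13, 3, 0, 2, 11, 17, 19, 9] needs 3 colors (χ ≥ 3).
Hence χ(G) ≥ 3 > 2, so no proper 2-coloring exists.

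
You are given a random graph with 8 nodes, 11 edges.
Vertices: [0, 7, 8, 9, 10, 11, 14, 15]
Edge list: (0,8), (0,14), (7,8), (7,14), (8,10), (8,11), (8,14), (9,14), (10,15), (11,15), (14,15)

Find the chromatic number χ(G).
χ(G) = 3

Clique number ω(G) = 3 (lower bound: χ ≥ ω).
The clique on [0, 8, 14] has size 3, forcing χ ≥ 3, and the coloring below uses 3 colors, so χ(G) = 3.
A valid 3-coloring: color 1: [10, 11, 14]; color 2: [8, 9, 15]; color 3: [0, 7].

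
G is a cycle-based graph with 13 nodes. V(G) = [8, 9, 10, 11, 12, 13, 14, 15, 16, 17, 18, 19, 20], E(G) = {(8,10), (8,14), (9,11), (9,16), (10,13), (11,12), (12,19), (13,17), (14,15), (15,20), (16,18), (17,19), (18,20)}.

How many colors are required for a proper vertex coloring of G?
χ(G) = 3

Clique number ω(G) = 2 (lower bound: χ ≥ ω).
Odd cycle [12, 19, 17, 13, 10, 8, 14, 15, 20, 18, 16, 9, 11] needs 3 colors (χ ≥ 3).
The coloring below uses 3 colors, so χ(G) = 3.
A valid 3-coloring: color 1: [9, 10, 12, 14, 17, 20]; color 2: [8, 11, 13, 15, 18, 19]; color 3: [16].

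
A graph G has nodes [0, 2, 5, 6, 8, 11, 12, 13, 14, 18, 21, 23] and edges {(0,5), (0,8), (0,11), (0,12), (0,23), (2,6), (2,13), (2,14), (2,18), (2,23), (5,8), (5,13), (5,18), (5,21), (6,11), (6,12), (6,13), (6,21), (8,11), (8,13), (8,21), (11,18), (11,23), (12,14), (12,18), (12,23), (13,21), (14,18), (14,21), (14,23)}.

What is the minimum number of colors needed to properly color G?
χ(G) = 4

Clique number ω(G) = 4 (lower bound: χ ≥ ω).
The clique on [5, 8, 13, 21] has size 4, forcing χ ≥ 4, and the coloring below uses 4 colors, so χ(G) = 4.
A valid 4-coloring: color 1: [2, 5, 11, 12]; color 2: [0, 13, 14]; color 3: [6, 8, 18, 23]; color 4: [21].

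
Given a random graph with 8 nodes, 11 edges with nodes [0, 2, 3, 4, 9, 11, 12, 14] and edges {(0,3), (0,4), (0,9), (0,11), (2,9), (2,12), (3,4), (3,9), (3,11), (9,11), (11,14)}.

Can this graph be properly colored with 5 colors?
A valid 5-coloring: color 1: [2, 3, 14]; color 2: [4, 11, 12]; color 3: [9]; color 4: [0].
(χ(G) = 4 ≤ 5.)

Yes, G is 5-colorable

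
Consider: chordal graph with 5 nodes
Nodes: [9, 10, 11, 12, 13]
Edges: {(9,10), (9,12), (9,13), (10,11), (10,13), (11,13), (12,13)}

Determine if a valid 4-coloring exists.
Yes, G is 4-colorable

A valid 4-coloring: color 1: [13]; color 2: [10, 12]; color 3: [9, 11].
(χ(G) = 3 ≤ 4.)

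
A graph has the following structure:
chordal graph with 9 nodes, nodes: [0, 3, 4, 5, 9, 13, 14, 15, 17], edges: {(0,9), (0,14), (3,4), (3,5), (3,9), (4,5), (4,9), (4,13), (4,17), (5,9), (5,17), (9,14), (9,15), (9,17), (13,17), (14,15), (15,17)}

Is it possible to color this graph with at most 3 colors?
The clique on vertices [4, 5, 9, 17] has size 4 > 3, so it alone needs 4 colors.

No, G is not 3-colorable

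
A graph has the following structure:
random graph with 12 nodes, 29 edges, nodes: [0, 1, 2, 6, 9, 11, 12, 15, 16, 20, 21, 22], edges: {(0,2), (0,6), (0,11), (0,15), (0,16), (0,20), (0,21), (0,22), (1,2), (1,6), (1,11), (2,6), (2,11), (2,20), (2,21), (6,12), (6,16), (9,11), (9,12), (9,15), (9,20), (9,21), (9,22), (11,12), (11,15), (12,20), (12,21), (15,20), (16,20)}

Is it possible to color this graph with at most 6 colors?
A valid 6-coloring: color 1: [0, 1, 9]; color 2: [6, 11, 20, 21, 22]; color 3: [2, 12, 15, 16].
(χ(G) = 3 ≤ 6.)

Yes, G is 6-colorable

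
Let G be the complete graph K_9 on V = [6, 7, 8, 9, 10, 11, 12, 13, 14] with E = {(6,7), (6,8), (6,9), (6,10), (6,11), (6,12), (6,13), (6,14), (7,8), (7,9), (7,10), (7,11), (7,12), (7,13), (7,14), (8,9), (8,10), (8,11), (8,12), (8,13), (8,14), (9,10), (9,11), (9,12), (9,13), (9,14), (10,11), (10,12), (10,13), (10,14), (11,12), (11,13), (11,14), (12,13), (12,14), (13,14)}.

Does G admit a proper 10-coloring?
A valid 10-coloring: color 1: [11]; color 2: [10]; color 3: [8]; color 4: [9]; color 5: [14]; color 6: [13]; color 7: [12]; color 8: [6]; color 9: [7].
(χ(G) = 9 ≤ 10.)

Yes, G is 10-colorable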